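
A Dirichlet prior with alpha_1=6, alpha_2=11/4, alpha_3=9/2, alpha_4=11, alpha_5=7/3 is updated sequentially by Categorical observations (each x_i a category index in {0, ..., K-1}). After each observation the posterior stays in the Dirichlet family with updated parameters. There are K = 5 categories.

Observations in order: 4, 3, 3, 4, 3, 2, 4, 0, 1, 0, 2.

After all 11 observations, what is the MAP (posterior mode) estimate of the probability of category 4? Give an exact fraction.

52/391

obs 1: x=4 → posterior Dirichlet(6, 11/4, 9/2, 11, 10/3)
obs 2: x=3 → posterior Dirichlet(6, 11/4, 9/2, 12, 10/3)
obs 3: x=3 → posterior Dirichlet(6, 11/4, 9/2, 13, 10/3)
obs 4: x=4 → posterior Dirichlet(6, 11/4, 9/2, 13, 13/3)
obs 5: x=3 → posterior Dirichlet(6, 11/4, 9/2, 14, 13/3)
obs 6: x=2 → posterior Dirichlet(6, 11/4, 11/2, 14, 13/3)
obs 7: x=4 → posterior Dirichlet(6, 11/4, 11/2, 14, 16/3)
obs 8: x=0 → posterior Dirichlet(7, 11/4, 11/2, 14, 16/3)
obs 9: x=1 → posterior Dirichlet(7, 15/4, 11/2, 14, 16/3)
obs 10: x=0 → posterior Dirichlet(8, 15/4, 11/2, 14, 16/3)
obs 11: x=2 → posterior Dirichlet(8, 15/4, 13/2, 14, 16/3)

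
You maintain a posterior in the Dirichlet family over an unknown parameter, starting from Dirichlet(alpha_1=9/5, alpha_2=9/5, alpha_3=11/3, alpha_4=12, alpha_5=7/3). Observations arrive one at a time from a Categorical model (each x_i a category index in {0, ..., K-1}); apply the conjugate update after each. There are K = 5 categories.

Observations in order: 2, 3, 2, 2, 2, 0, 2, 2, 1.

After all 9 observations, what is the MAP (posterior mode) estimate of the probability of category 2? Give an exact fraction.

65/192

obs 1: x=2 → posterior Dirichlet(9/5, 9/5, 14/3, 12, 7/3)
obs 2: x=3 → posterior Dirichlet(9/5, 9/5, 14/3, 13, 7/3)
obs 3: x=2 → posterior Dirichlet(9/5, 9/5, 17/3, 13, 7/3)
obs 4: x=2 → posterior Dirichlet(9/5, 9/5, 20/3, 13, 7/3)
obs 5: x=2 → posterior Dirichlet(9/5, 9/5, 23/3, 13, 7/3)
obs 6: x=0 → posterior Dirichlet(14/5, 9/5, 23/3, 13, 7/3)
obs 7: x=2 → posterior Dirichlet(14/5, 9/5, 26/3, 13, 7/3)
obs 8: x=2 → posterior Dirichlet(14/5, 9/5, 29/3, 13, 7/3)
obs 9: x=1 → posterior Dirichlet(14/5, 14/5, 29/3, 13, 7/3)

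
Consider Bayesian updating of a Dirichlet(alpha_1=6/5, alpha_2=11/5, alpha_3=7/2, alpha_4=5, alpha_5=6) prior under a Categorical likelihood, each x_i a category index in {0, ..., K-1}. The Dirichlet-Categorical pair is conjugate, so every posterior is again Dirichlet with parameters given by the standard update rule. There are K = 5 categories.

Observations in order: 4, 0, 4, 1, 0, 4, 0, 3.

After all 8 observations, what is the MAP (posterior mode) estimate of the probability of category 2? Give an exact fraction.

obs 1: x=4 → posterior Dirichlet(6/5, 11/5, 7/2, 5, 7)
obs 2: x=0 → posterior Dirichlet(11/5, 11/5, 7/2, 5, 7)
obs 3: x=4 → posterior Dirichlet(11/5, 11/5, 7/2, 5, 8)
obs 4: x=1 → posterior Dirichlet(11/5, 16/5, 7/2, 5, 8)
obs 5: x=0 → posterior Dirichlet(16/5, 16/5, 7/2, 5, 8)
obs 6: x=4 → posterior Dirichlet(16/5, 16/5, 7/2, 5, 9)
obs 7: x=0 → posterior Dirichlet(21/5, 16/5, 7/2, 5, 9)
obs 8: x=3 → posterior Dirichlet(21/5, 16/5, 7/2, 6, 9)

25/209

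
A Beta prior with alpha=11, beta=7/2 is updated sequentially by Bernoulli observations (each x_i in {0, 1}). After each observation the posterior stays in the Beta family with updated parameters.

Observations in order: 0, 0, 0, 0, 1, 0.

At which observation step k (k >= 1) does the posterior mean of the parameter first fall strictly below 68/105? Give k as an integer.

obs 1: x=0 → posterior Beta(11, 9/2)
obs 2: x=0 → posterior Beta(11, 11/2)
obs 3: x=0 → posterior Beta(11, 13/2)
obs 4: x=0 → posterior Beta(11, 15/2)
obs 5: x=1 → posterior Beta(12, 15/2)
obs 6: x=0 → posterior Beta(12, 17/2)

k = 3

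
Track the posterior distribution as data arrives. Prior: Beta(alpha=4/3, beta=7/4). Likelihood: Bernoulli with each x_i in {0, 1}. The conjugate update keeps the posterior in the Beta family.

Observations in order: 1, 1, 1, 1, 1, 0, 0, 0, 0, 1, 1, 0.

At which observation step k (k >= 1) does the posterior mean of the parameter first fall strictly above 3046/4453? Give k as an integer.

obs 1: x=1 → posterior Beta(7/3, 7/4)
obs 2: x=1 → posterior Beta(10/3, 7/4)
obs 3: x=1 → posterior Beta(13/3, 7/4)
obs 4: x=1 → posterior Beta(16/3, 7/4)
obs 5: x=1 → posterior Beta(19/3, 7/4)
obs 6: x=0 → posterior Beta(19/3, 11/4)
obs 7: x=0 → posterior Beta(19/3, 15/4)
obs 8: x=0 → posterior Beta(19/3, 19/4)
obs 9: x=0 → posterior Beta(19/3, 23/4)
obs 10: x=1 → posterior Beta(22/3, 23/4)
obs 11: x=1 → posterior Beta(25/3, 23/4)
obs 12: x=0 → posterior Beta(25/3, 27/4)

k = 3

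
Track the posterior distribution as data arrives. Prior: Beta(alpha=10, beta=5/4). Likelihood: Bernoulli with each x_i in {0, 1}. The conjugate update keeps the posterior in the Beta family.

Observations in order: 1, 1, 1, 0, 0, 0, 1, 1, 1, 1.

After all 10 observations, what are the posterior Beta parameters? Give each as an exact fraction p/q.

obs 1: x=1 → posterior Beta(11, 5/4)
obs 2: x=1 → posterior Beta(12, 5/4)
obs 3: x=1 → posterior Beta(13, 5/4)
obs 4: x=0 → posterior Beta(13, 9/4)
obs 5: x=0 → posterior Beta(13, 13/4)
obs 6: x=0 → posterior Beta(13, 17/4)
obs 7: x=1 → posterior Beta(14, 17/4)
obs 8: x=1 → posterior Beta(15, 17/4)
obs 9: x=1 → posterior Beta(16, 17/4)
obs 10: x=1 → posterior Beta(17, 17/4)

alpha=17, beta=17/4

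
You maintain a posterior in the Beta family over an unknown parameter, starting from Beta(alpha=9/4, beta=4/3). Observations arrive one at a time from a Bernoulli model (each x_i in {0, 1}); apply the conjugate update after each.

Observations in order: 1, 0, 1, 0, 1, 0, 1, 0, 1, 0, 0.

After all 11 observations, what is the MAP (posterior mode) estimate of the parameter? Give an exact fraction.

75/151

obs 1: x=1 → posterior Beta(13/4, 4/3)
obs 2: x=0 → posterior Beta(13/4, 7/3)
obs 3: x=1 → posterior Beta(17/4, 7/3)
obs 4: x=0 → posterior Beta(17/4, 10/3)
obs 5: x=1 → posterior Beta(21/4, 10/3)
obs 6: x=0 → posterior Beta(21/4, 13/3)
obs 7: x=1 → posterior Beta(25/4, 13/3)
obs 8: x=0 → posterior Beta(25/4, 16/3)
obs 9: x=1 → posterior Beta(29/4, 16/3)
obs 10: x=0 → posterior Beta(29/4, 19/3)
obs 11: x=0 → posterior Beta(29/4, 22/3)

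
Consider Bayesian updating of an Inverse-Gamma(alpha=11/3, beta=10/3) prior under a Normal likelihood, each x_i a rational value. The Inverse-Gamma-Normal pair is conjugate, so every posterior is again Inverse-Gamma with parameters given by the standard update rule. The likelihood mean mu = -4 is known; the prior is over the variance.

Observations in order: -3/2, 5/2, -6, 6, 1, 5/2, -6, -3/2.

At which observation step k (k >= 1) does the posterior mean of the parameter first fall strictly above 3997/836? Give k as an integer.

k = 2

obs 1: x=-3/2 → posterior Inverse-Gamma(25/6, 155/24)
obs 2: x=5/2 → posterior Inverse-Gamma(14/3, 331/12)
obs 3: x=-6 → posterior Inverse-Gamma(31/6, 355/12)
obs 4: x=6 → posterior Inverse-Gamma(17/3, 955/12)
obs 5: x=1 → posterior Inverse-Gamma(37/6, 1105/12)
obs 6: x=5/2 → posterior Inverse-Gamma(20/3, 2717/24)
obs 7: x=-6 → posterior Inverse-Gamma(43/6, 2765/24)
obs 8: x=-3/2 → posterior Inverse-Gamma(23/3, 355/3)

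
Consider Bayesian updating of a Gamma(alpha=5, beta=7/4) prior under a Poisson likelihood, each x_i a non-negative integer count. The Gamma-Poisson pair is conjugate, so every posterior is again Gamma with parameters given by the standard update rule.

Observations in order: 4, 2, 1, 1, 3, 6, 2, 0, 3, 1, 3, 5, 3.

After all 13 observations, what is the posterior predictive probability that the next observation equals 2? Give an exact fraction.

obs 1: x=4 → posterior Gamma(9, 11/4)
obs 2: x=2 → posterior Gamma(11, 15/4)
obs 3: x=1 → posterior Gamma(12, 19/4)
obs 4: x=1 → posterior Gamma(13, 23/4)
obs 5: x=3 → posterior Gamma(16, 27/4)
obs 6: x=6 → posterior Gamma(22, 31/4)
obs 7: x=2 → posterior Gamma(24, 35/4)
obs 8: x=0 → posterior Gamma(24, 39/4)
obs 9: x=3 → posterior Gamma(27, 43/4)
obs 10: x=1 → posterior Gamma(28, 47/4)
obs 11: x=3 → posterior Gamma(31, 51/4)
obs 12: x=5 → posterior Gamma(36, 55/4)
obs 13: x=3 → posterior Gamma(39, 59/4)

4811957519344547946728817358620793629916144029899512332056204530170754240/19762472239198025687252262111394393599359015861570641100068833198283353621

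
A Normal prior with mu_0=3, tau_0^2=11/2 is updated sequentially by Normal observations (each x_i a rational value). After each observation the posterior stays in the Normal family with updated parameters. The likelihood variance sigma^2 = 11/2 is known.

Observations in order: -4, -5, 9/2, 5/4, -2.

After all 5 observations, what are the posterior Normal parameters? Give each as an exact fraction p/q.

mu_0=-3/8, tau_0^2=11/12

obs 1: x=-4 → posterior Normal(-1/2, 11/4)
obs 2: x=-5 → posterior Normal(-2, 11/6)
obs 3: x=9/2 → posterior Normal(-3/8, 11/8)
obs 4: x=5/4 → posterior Normal(-1/20, 11/10)
obs 5: x=-2 → posterior Normal(-3/8, 11/12)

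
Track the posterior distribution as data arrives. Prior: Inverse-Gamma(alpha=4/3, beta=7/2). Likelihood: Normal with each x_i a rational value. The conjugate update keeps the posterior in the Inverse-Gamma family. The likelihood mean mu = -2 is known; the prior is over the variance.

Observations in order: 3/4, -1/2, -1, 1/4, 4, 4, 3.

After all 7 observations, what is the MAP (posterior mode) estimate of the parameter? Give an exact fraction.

obs 1: x=3/4 → posterior Inverse-Gamma(11/6, 233/32)
obs 2: x=-1/2 → posterior Inverse-Gamma(7/3, 269/32)
obs 3: x=-1 → posterior Inverse-Gamma(17/6, 285/32)
obs 4: x=1/4 → posterior Inverse-Gamma(10/3, 183/16)
obs 5: x=4 → posterior Inverse-Gamma(23/6, 471/16)
obs 6: x=4 → posterior Inverse-Gamma(13/3, 759/16)
obs 7: x=3 → posterior Inverse-Gamma(29/6, 959/16)

411/40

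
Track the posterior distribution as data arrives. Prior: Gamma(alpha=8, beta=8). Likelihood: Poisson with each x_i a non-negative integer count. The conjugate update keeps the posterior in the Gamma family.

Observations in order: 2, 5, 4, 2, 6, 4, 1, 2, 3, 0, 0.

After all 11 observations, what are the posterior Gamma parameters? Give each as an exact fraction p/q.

alpha=37, beta=19

obs 1: x=2 → posterior Gamma(10, 9)
obs 2: x=5 → posterior Gamma(15, 10)
obs 3: x=4 → posterior Gamma(19, 11)
obs 4: x=2 → posterior Gamma(21, 12)
obs 5: x=6 → posterior Gamma(27, 13)
obs 6: x=4 → posterior Gamma(31, 14)
obs 7: x=1 → posterior Gamma(32, 15)
obs 8: x=2 → posterior Gamma(34, 16)
obs 9: x=3 → posterior Gamma(37, 17)
obs 10: x=0 → posterior Gamma(37, 18)
obs 11: x=0 → posterior Gamma(37, 19)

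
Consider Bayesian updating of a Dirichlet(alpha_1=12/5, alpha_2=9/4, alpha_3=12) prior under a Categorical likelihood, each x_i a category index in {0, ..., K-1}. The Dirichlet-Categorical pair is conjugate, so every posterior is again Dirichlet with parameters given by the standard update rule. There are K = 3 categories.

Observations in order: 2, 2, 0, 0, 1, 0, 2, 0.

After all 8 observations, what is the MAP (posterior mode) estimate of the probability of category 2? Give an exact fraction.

obs 1: x=2 → posterior Dirichlet(12/5, 9/4, 13)
obs 2: x=2 → posterior Dirichlet(12/5, 9/4, 14)
obs 3: x=0 → posterior Dirichlet(17/5, 9/4, 14)
obs 4: x=0 → posterior Dirichlet(22/5, 9/4, 14)
obs 5: x=1 → posterior Dirichlet(22/5, 13/4, 14)
obs 6: x=0 → posterior Dirichlet(27/5, 13/4, 14)
obs 7: x=2 → posterior Dirichlet(27/5, 13/4, 15)
obs 8: x=0 → posterior Dirichlet(32/5, 13/4, 15)

280/433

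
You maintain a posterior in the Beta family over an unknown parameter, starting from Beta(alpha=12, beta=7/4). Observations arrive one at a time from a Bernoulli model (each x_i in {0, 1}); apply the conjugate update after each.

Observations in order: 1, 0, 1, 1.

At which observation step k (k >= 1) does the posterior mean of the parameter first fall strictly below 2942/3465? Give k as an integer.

obs 1: x=1 → posterior Beta(13, 7/4)
obs 2: x=0 → posterior Beta(13, 11/4)
obs 3: x=1 → posterior Beta(14, 11/4)
obs 4: x=1 → posterior Beta(15, 11/4)

k = 2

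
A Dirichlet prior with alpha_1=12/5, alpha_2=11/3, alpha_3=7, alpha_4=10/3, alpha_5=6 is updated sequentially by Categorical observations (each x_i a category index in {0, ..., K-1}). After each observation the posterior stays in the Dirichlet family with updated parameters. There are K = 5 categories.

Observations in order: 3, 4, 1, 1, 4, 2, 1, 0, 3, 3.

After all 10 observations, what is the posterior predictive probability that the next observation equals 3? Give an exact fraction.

obs 1: x=3 → posterior Dirichlet(12/5, 11/3, 7, 13/3, 6)
obs 2: x=4 → posterior Dirichlet(12/5, 11/3, 7, 13/3, 7)
obs 3: x=1 → posterior Dirichlet(12/5, 14/3, 7, 13/3, 7)
obs 4: x=1 → posterior Dirichlet(12/5, 17/3, 7, 13/3, 7)
obs 5: x=4 → posterior Dirichlet(12/5, 17/3, 7, 13/3, 8)
obs 6: x=2 → posterior Dirichlet(12/5, 17/3, 8, 13/3, 8)
obs 7: x=1 → posterior Dirichlet(12/5, 20/3, 8, 13/3, 8)
obs 8: x=0 → posterior Dirichlet(17/5, 20/3, 8, 13/3, 8)
obs 9: x=3 → posterior Dirichlet(17/5, 20/3, 8, 16/3, 8)
obs 10: x=3 → posterior Dirichlet(17/5, 20/3, 8, 19/3, 8)

95/486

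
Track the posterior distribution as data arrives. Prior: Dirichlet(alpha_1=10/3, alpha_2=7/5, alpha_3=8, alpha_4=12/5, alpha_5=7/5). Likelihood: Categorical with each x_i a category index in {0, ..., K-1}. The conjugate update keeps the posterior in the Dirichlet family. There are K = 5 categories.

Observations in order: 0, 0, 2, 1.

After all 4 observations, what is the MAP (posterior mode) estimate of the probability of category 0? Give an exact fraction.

obs 1: x=0 → posterior Dirichlet(13/3, 7/5, 8, 12/5, 7/5)
obs 2: x=0 → posterior Dirichlet(16/3, 7/5, 8, 12/5, 7/5)
obs 3: x=2 → posterior Dirichlet(16/3, 7/5, 9, 12/5, 7/5)
obs 4: x=1 → posterior Dirichlet(16/3, 12/5, 9, 12/5, 7/5)

65/233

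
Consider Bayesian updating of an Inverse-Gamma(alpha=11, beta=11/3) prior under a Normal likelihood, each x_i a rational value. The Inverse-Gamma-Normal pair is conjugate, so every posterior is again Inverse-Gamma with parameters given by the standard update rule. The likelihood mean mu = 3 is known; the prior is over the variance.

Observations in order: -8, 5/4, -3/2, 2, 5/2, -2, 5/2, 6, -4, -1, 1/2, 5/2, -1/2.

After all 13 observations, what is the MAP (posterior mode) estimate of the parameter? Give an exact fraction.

obs 1: x=-8 → posterior Inverse-Gamma(23/2, 385/6)
obs 2: x=5/4 → posterior Inverse-Gamma(12, 6307/96)
obs 3: x=-3/2 → posterior Inverse-Gamma(25/2, 7279/96)
obs 4: x=2 → posterior Inverse-Gamma(13, 7327/96)
obs 5: x=5/2 → posterior Inverse-Gamma(27/2, 7339/96)
obs 6: x=-2 → posterior Inverse-Gamma(14, 8539/96)
obs 7: x=5/2 → posterior Inverse-Gamma(29/2, 8551/96)
obs 8: x=6 → posterior Inverse-Gamma(15, 8983/96)
obs 9: x=-4 → posterior Inverse-Gamma(31/2, 11335/96)
obs 10: x=-1 → posterior Inverse-Gamma(16, 12103/96)
obs 11: x=1/2 → posterior Inverse-Gamma(33/2, 12403/96)
obs 12: x=5/2 → posterior Inverse-Gamma(17, 12415/96)
obs 13: x=-1/2 → posterior Inverse-Gamma(35/2, 13003/96)

13003/1776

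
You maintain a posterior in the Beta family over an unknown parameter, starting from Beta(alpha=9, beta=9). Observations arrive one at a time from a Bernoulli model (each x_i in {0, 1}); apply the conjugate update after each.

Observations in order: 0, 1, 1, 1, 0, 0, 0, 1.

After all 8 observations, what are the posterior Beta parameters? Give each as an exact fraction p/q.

obs 1: x=0 → posterior Beta(9, 10)
obs 2: x=1 → posterior Beta(10, 10)
obs 3: x=1 → posterior Beta(11, 10)
obs 4: x=1 → posterior Beta(12, 10)
obs 5: x=0 → posterior Beta(12, 11)
obs 6: x=0 → posterior Beta(12, 12)
obs 7: x=0 → posterior Beta(12, 13)
obs 8: x=1 → posterior Beta(13, 13)

alpha=13, beta=13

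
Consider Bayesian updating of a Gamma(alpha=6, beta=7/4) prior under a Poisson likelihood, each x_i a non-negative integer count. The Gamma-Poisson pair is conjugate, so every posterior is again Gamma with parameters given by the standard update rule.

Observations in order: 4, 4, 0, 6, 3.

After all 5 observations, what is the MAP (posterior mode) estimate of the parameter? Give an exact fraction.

obs 1: x=4 → posterior Gamma(10, 11/4)
obs 2: x=4 → posterior Gamma(14, 15/4)
obs 3: x=0 → posterior Gamma(14, 19/4)
obs 4: x=6 → posterior Gamma(20, 23/4)
obs 5: x=3 → posterior Gamma(23, 27/4)

88/27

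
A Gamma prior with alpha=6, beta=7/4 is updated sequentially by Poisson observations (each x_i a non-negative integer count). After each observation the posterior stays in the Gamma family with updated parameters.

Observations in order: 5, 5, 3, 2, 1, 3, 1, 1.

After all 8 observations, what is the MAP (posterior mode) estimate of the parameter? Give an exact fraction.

obs 1: x=5 → posterior Gamma(11, 11/4)
obs 2: x=5 → posterior Gamma(16, 15/4)
obs 3: x=3 → posterior Gamma(19, 19/4)
obs 4: x=2 → posterior Gamma(21, 23/4)
obs 5: x=1 → posterior Gamma(22, 27/4)
obs 6: x=3 → posterior Gamma(25, 31/4)
obs 7: x=1 → posterior Gamma(26, 35/4)
obs 8: x=1 → posterior Gamma(27, 39/4)

8/3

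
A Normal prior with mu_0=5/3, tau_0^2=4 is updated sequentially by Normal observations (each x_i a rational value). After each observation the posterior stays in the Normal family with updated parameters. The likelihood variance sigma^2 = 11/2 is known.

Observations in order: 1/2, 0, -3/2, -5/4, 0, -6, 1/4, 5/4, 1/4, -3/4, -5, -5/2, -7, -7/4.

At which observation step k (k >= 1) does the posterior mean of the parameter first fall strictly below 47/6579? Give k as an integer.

k = 5

obs 1: x=1/2 → posterior Normal(67/57, 44/19)
obs 2: x=0 → posterior Normal(67/81, 44/27)
obs 3: x=-3/2 → posterior Normal(31/105, 44/35)
obs 4: x=-5/4 → posterior Normal(1/129, 44/43)
obs 5: x=0 → posterior Normal(1/153, 44/51)
obs 6: x=-6 → posterior Normal(-143/177, 44/59)
obs 7: x=1/4 → posterior Normal(-137/201, 44/67)
obs 8: x=5/4 → posterior Normal(-107/225, 44/75)
obs 9: x=1/4 → posterior Normal(-101/249, 44/83)
obs 10: x=-3/4 → posterior Normal(-17/39, 44/91)
obs 11: x=-5 → posterior Normal(-239/297, 4/9)
obs 12: x=-5/2 → posterior Normal(-299/321, 44/107)
obs 13: x=-7 → posterior Normal(-467/345, 44/115)
obs 14: x=-7/4 → posterior Normal(-509/369, 44/123)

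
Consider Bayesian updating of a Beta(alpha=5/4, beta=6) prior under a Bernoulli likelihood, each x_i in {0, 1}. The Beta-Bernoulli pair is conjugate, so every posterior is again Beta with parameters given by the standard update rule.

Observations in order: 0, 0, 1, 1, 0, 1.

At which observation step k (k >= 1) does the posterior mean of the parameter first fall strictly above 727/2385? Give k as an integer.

k = 6

obs 1: x=0 → posterior Beta(5/4, 7)
obs 2: x=0 → posterior Beta(5/4, 8)
obs 3: x=1 → posterior Beta(9/4, 8)
obs 4: x=1 → posterior Beta(13/4, 8)
obs 5: x=0 → posterior Beta(13/4, 9)
obs 6: x=1 → posterior Beta(17/4, 9)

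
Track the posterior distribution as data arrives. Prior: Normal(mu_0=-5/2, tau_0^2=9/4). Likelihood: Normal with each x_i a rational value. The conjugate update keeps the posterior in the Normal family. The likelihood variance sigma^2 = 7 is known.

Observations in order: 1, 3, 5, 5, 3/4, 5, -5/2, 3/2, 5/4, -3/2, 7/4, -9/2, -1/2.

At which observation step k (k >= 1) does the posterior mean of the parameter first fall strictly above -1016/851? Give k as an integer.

k = 2

obs 1: x=1 → posterior Normal(-61/37, 63/37)
obs 2: x=3 → posterior Normal(-17/23, 63/46)
obs 3: x=5 → posterior Normal(1/5, 63/55)
obs 4: x=5 → posterior Normal(7/8, 63/64)
obs 5: x=3/4 → posterior Normal(251/292, 63/73)
obs 6: x=5 → posterior Normal(431/328, 63/82)
obs 7: x=-5/2 → posterior Normal(341/364, 9/13)
obs 8: x=3/2 → posterior Normal(79/80, 63/100)
obs 9: x=5/4 → posterior Normal(110/109, 63/109)
obs 10: x=-3/2 → posterior Normal(193/236, 63/118)
obs 11: x=7/4 → posterior Normal(449/508, 63/127)
obs 12: x=-9/2 → posterior Normal(287/544, 63/136)
obs 13: x=-1/2 → posterior Normal(269/580, 63/145)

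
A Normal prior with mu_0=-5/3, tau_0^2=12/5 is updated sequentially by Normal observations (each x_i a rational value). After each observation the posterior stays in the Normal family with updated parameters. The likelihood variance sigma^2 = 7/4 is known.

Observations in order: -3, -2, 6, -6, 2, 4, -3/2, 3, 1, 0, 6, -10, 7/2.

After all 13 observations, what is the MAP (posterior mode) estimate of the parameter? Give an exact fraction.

257/1977

obs 1: x=-3 → posterior Normal(-607/249, 84/83)
obs 2: x=-2 → posterior Normal(-895/393, 84/131)
obs 3: x=6 → posterior Normal(-31/537, 84/179)
obs 4: x=-6 → posterior Normal(-895/681, 84/227)
obs 5: x=2 → posterior Normal(-607/825, 84/275)
obs 6: x=4 → posterior Normal(-31/969, 84/323)
obs 7: x=-3/2 → posterior Normal(-247/1113, 12/53)
obs 8: x=3 → posterior Normal(185/1257, 84/419)
obs 9: x=1 → posterior Normal(329/1401, 84/467)
obs 10: x=0 → posterior Normal(329/1545, 84/515)
obs 11: x=6 → posterior Normal(1193/1689, 84/563)
obs 12: x=-10 → posterior Normal(-19/141, 84/611)
obs 13: x=7/2 → posterior Normal(257/1977, 84/659)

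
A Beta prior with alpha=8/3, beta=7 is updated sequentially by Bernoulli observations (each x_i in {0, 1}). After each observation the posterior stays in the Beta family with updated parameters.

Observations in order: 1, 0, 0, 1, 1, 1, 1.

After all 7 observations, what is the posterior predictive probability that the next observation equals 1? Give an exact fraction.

23/50

obs 1: x=1 → posterior Beta(11/3, 7)
obs 2: x=0 → posterior Beta(11/3, 8)
obs 3: x=0 → posterior Beta(11/3, 9)
obs 4: x=1 → posterior Beta(14/3, 9)
obs 5: x=1 → posterior Beta(17/3, 9)
obs 6: x=1 → posterior Beta(20/3, 9)
obs 7: x=1 → posterior Beta(23/3, 9)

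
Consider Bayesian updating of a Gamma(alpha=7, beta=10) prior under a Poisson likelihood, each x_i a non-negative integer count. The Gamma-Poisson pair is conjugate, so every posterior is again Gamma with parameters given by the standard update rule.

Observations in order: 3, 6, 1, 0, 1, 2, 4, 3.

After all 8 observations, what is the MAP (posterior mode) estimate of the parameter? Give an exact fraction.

13/9

obs 1: x=3 → posterior Gamma(10, 11)
obs 2: x=6 → posterior Gamma(16, 12)
obs 3: x=1 → posterior Gamma(17, 13)
obs 4: x=0 → posterior Gamma(17, 14)
obs 5: x=1 → posterior Gamma(18, 15)
obs 6: x=2 → posterior Gamma(20, 16)
obs 7: x=4 → posterior Gamma(24, 17)
obs 8: x=3 → posterior Gamma(27, 18)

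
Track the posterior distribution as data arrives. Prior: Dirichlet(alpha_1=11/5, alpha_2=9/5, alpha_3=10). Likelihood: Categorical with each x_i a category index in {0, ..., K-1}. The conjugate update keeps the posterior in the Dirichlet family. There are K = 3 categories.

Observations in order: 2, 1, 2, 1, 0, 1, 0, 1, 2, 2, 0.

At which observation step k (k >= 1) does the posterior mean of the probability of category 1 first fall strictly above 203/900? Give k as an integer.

obs 1: x=2 → posterior Dirichlet(11/5, 9/5, 11)
obs 2: x=1 → posterior Dirichlet(11/5, 14/5, 11)
obs 3: x=2 → posterior Dirichlet(11/5, 14/5, 12)
obs 4: x=1 → posterior Dirichlet(11/5, 19/5, 12)
obs 5: x=0 → posterior Dirichlet(16/5, 19/5, 12)
obs 6: x=1 → posterior Dirichlet(16/5, 24/5, 12)
obs 7: x=0 → posterior Dirichlet(21/5, 24/5, 12)
obs 8: x=1 → posterior Dirichlet(21/5, 29/5, 12)
obs 9: x=2 → posterior Dirichlet(21/5, 29/5, 13)
obs 10: x=2 → posterior Dirichlet(21/5, 29/5, 14)
obs 11: x=0 → posterior Dirichlet(26/5, 29/5, 14)

k = 6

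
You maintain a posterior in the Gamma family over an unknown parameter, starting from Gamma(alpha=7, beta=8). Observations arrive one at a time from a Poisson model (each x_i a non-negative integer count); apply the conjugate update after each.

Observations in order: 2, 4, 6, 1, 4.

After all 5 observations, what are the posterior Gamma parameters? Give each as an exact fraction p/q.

alpha=24, beta=13

obs 1: x=2 → posterior Gamma(9, 9)
obs 2: x=4 → posterior Gamma(13, 10)
obs 3: x=6 → posterior Gamma(19, 11)
obs 4: x=1 → posterior Gamma(20, 12)
obs 5: x=4 → posterior Gamma(24, 13)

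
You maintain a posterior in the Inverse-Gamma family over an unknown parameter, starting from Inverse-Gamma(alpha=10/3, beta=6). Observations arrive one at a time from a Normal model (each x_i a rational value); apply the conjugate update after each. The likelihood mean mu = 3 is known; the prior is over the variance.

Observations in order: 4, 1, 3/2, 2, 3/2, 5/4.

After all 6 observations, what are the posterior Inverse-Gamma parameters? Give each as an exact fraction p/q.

alpha=19/3, beta=409/32

obs 1: x=4 → posterior Inverse-Gamma(23/6, 13/2)
obs 2: x=1 → posterior Inverse-Gamma(13/3, 17/2)
obs 3: x=3/2 → posterior Inverse-Gamma(29/6, 77/8)
obs 4: x=2 → posterior Inverse-Gamma(16/3, 81/8)
obs 5: x=3/2 → posterior Inverse-Gamma(35/6, 45/4)
obs 6: x=5/4 → posterior Inverse-Gamma(19/3, 409/32)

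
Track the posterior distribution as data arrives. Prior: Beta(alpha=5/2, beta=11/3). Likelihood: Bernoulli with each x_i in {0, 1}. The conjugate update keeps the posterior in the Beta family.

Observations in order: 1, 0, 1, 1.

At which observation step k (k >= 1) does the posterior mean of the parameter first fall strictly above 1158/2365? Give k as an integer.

k = 3

obs 1: x=1 → posterior Beta(7/2, 11/3)
obs 2: x=0 → posterior Beta(7/2, 14/3)
obs 3: x=1 → posterior Beta(9/2, 14/3)
obs 4: x=1 → posterior Beta(11/2, 14/3)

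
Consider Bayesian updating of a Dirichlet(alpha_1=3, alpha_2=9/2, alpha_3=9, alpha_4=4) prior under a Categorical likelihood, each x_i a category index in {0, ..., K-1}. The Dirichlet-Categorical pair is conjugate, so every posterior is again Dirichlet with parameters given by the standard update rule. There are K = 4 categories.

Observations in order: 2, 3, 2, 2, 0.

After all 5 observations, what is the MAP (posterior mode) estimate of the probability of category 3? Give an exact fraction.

8/43

obs 1: x=2 → posterior Dirichlet(3, 9/2, 10, 4)
obs 2: x=3 → posterior Dirichlet(3, 9/2, 10, 5)
obs 3: x=2 → posterior Dirichlet(3, 9/2, 11, 5)
obs 4: x=2 → posterior Dirichlet(3, 9/2, 12, 5)
obs 5: x=0 → posterior Dirichlet(4, 9/2, 12, 5)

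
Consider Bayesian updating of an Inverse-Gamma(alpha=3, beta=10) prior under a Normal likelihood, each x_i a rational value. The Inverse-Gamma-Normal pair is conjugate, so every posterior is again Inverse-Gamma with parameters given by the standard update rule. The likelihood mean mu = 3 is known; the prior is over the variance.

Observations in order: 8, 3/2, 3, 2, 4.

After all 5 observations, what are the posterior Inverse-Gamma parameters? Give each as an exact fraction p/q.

alpha=11/2, beta=197/8

obs 1: x=8 → posterior Inverse-Gamma(7/2, 45/2)
obs 2: x=3/2 → posterior Inverse-Gamma(4, 189/8)
obs 3: x=3 → posterior Inverse-Gamma(9/2, 189/8)
obs 4: x=2 → posterior Inverse-Gamma(5, 193/8)
obs 5: x=4 → posterior Inverse-Gamma(11/2, 197/8)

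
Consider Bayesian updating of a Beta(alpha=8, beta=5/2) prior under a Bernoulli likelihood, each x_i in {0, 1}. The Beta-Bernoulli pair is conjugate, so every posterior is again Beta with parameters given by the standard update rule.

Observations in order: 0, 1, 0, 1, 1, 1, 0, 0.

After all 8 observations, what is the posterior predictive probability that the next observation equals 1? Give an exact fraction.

obs 1: x=0 → posterior Beta(8, 7/2)
obs 2: x=1 → posterior Beta(9, 7/2)
obs 3: x=0 → posterior Beta(9, 9/2)
obs 4: x=1 → posterior Beta(10, 9/2)
obs 5: x=1 → posterior Beta(11, 9/2)
obs 6: x=1 → posterior Beta(12, 9/2)
obs 7: x=0 → posterior Beta(12, 11/2)
obs 8: x=0 → posterior Beta(12, 13/2)

24/37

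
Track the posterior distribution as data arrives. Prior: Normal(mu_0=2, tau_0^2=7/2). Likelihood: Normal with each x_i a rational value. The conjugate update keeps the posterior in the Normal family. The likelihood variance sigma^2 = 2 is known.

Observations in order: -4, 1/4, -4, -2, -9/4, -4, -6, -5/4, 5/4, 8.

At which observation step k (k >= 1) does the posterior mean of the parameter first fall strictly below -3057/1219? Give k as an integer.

k = 7

obs 1: x=-4 → posterior Normal(-20/11, 14/11)
obs 2: x=1/4 → posterior Normal(-73/72, 7/9)
obs 3: x=-4 → posterior Normal(-37/20, 14/25)
obs 4: x=-2 → posterior Normal(-241/128, 7/16)
obs 5: x=-9/4 → posterior Normal(-76/39, 14/39)
obs 6: x=-4 → posterior Normal(-52/23, 7/23)
obs 7: x=-6 → posterior Normal(-146/53, 14/53)
obs 8: x=-5/4 → posterior Normal(-619/240, 7/30)
obs 9: x=5/4 → posterior Normal(-146/67, 14/67)
obs 10: x=8 → posterior Normal(-45/37, 7/37)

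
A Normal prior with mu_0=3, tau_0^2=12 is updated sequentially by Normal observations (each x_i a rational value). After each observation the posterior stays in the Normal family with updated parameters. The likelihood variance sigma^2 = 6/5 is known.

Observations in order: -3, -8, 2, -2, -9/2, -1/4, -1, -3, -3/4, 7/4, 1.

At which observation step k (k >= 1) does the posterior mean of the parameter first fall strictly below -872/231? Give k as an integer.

k = 2

obs 1: x=-3 → posterior Normal(-27/11, 12/11)
obs 2: x=-8 → posterior Normal(-107/21, 4/7)
obs 3: x=2 → posterior Normal(-87/31, 12/31)
obs 4: x=-2 → posterior Normal(-107/41, 12/41)
obs 5: x=-9/2 → posterior Normal(-152/51, 4/17)
obs 6: x=-1/4 → posterior Normal(-309/122, 12/61)
obs 7: x=-1 → posterior Normal(-329/142, 12/71)
obs 8: x=-3 → posterior Normal(-389/162, 4/27)
obs 9: x=-3/4 → posterior Normal(-202/91, 12/91)
obs 10: x=7/4 → posterior Normal(-369/202, 12/101)
obs 11: x=1 → posterior Normal(-349/222, 4/37)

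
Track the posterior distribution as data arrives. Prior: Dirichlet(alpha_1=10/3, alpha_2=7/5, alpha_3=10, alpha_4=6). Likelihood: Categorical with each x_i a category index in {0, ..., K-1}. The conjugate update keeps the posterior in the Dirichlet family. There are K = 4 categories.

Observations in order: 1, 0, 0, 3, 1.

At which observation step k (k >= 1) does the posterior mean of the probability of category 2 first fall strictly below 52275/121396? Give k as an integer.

obs 1: x=1 → posterior Dirichlet(10/3, 12/5, 10, 6)
obs 2: x=0 → posterior Dirichlet(13/3, 12/5, 10, 6)
obs 3: x=0 → posterior Dirichlet(16/3, 12/5, 10, 6)
obs 4: x=3 → posterior Dirichlet(16/3, 12/5, 10, 7)
obs 5: x=1 → posterior Dirichlet(16/3, 17/5, 10, 7)

k = 3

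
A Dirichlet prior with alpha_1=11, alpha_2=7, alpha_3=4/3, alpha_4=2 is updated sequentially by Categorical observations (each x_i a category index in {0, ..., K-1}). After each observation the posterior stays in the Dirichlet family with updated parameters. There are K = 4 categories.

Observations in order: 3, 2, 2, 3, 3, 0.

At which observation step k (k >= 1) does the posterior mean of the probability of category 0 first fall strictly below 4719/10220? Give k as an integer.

k = 3

obs 1: x=3 → posterior Dirichlet(11, 7, 4/3, 3)
obs 2: x=2 → posterior Dirichlet(11, 7, 7/3, 3)
obs 3: x=2 → posterior Dirichlet(11, 7, 10/3, 3)
obs 4: x=3 → posterior Dirichlet(11, 7, 10/3, 4)
obs 5: x=3 → posterior Dirichlet(11, 7, 10/3, 5)
obs 6: x=0 → posterior Dirichlet(12, 7, 10/3, 5)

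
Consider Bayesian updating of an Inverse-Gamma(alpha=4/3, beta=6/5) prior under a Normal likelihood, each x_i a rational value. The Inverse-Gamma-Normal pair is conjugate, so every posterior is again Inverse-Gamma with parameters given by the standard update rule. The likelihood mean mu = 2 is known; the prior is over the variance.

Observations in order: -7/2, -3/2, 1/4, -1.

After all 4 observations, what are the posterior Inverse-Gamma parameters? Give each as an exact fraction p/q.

alpha=10/3, beta=4557/160

obs 1: x=-7/2 → posterior Inverse-Gamma(11/6, 653/40)
obs 2: x=-3/2 → posterior Inverse-Gamma(7/3, 449/20)
obs 3: x=1/4 → posterior Inverse-Gamma(17/6, 3837/160)
obs 4: x=-1 → posterior Inverse-Gamma(10/3, 4557/160)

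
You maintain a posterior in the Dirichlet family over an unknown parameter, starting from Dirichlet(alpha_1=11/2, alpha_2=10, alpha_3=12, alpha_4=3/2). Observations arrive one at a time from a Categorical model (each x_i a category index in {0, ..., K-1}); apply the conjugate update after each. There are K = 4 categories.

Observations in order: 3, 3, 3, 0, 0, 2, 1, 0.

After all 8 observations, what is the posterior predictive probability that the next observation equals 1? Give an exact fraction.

11/37

obs 1: x=3 → posterior Dirichlet(11/2, 10, 12, 5/2)
obs 2: x=3 → posterior Dirichlet(11/2, 10, 12, 7/2)
obs 3: x=3 → posterior Dirichlet(11/2, 10, 12, 9/2)
obs 4: x=0 → posterior Dirichlet(13/2, 10, 12, 9/2)
obs 5: x=0 → posterior Dirichlet(15/2, 10, 12, 9/2)
obs 6: x=2 → posterior Dirichlet(15/2, 10, 13, 9/2)
obs 7: x=1 → posterior Dirichlet(15/2, 11, 13, 9/2)
obs 8: x=0 → posterior Dirichlet(17/2, 11, 13, 9/2)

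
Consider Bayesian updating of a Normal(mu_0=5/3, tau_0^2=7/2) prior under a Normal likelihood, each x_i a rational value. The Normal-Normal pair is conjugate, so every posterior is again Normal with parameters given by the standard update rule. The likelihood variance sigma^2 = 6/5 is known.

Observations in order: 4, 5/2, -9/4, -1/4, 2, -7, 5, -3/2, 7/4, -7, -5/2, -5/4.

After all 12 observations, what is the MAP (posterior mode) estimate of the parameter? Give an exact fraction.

obs 1: x=4 → posterior Normal(160/47, 42/47)
obs 2: x=5/2 → posterior Normal(495/164, 21/41)
obs 3: x=-9/4 → posterior Normal(75/52, 14/39)
obs 4: x=-1/4 → posterior Normal(20/19, 21/76)
obs 5: x=2 → posterior Normal(230/187, 42/187)
obs 6: x=-7 → posterior Normal(-5/74, 7/37)
obs 7: x=5 → posterior Normal(160/257, 42/257)
obs 8: x=-3/2 → posterior Normal(215/584, 21/146)
obs 9: x=7/4 → posterior Normal(225/436, 14/109)
obs 10: x=-7 → posterior Normal(-305/1448, 21/181)
obs 11: x=-5/2 → posterior Normal(-655/1588, 42/397)
obs 12: x=-5/4 → posterior Normal(-415/864, 7/72)

-415/864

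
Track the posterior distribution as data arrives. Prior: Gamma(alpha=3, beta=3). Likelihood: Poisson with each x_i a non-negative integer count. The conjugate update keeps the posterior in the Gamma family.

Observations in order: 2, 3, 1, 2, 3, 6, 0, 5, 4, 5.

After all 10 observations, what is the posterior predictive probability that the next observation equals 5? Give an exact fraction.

2682869075568290755015467408400657376868117/35716209009748467500288285041727074107129856

obs 1: x=2 → posterior Gamma(5, 4)
obs 2: x=3 → posterior Gamma(8, 5)
obs 3: x=1 → posterior Gamma(9, 6)
obs 4: x=2 → posterior Gamma(11, 7)
obs 5: x=3 → posterior Gamma(14, 8)
obs 6: x=6 → posterior Gamma(20, 9)
obs 7: x=0 → posterior Gamma(20, 10)
obs 8: x=5 → posterior Gamma(25, 11)
obs 9: x=4 → posterior Gamma(29, 12)
obs 10: x=5 → posterior Gamma(34, 13)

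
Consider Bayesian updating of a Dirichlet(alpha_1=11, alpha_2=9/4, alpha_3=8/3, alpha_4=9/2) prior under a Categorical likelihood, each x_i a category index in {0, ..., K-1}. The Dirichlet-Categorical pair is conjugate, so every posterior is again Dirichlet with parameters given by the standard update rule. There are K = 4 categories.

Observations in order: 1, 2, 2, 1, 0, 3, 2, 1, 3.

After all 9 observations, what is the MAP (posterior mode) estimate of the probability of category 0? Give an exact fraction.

obs 1: x=1 → posterior Dirichlet(11, 13/4, 8/3, 9/2)
obs 2: x=2 → posterior Dirichlet(11, 13/4, 11/3, 9/2)
obs 3: x=2 → posterior Dirichlet(11, 13/4, 14/3, 9/2)
obs 4: x=1 → posterior Dirichlet(11, 17/4, 14/3, 9/2)
obs 5: x=0 → posterior Dirichlet(12, 17/4, 14/3, 9/2)
obs 6: x=3 → posterior Dirichlet(12, 17/4, 14/3, 11/2)
obs 7: x=2 → posterior Dirichlet(12, 17/4, 17/3, 11/2)
obs 8: x=1 → posterior Dirichlet(12, 21/4, 17/3, 11/2)
obs 9: x=3 → posterior Dirichlet(12, 21/4, 17/3, 13/2)

132/305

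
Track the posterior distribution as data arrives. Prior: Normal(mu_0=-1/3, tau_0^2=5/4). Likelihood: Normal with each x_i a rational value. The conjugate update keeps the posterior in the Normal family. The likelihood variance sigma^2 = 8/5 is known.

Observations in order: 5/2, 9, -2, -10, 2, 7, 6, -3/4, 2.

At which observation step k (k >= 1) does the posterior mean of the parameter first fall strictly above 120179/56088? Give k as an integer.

obs 1: x=5/2 → posterior Normal(311/342, 40/57)
obs 2: x=9 → posterior Normal(1661/492, 20/41)
obs 3: x=-2 → posterior Normal(1361/642, 40/107)
obs 4: x=-10 → posterior Normal(-139/792, 10/33)
obs 5: x=2 → posterior Normal(161/942, 40/157)
obs 6: x=7 → posterior Normal(173/156, 20/91)
obs 7: x=6 → posterior Normal(2111/1242, 40/207)
obs 8: x=-3/4 → posterior Normal(3997/2784, 5/29)
obs 9: x=2 → posterior Normal(4597/3084, 40/257)

k = 2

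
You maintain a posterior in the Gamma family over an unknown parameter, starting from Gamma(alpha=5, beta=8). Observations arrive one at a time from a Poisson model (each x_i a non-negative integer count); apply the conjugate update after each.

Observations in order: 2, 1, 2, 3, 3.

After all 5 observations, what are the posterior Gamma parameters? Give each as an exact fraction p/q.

obs 1: x=2 → posterior Gamma(7, 9)
obs 2: x=1 → posterior Gamma(8, 10)
obs 3: x=2 → posterior Gamma(10, 11)
obs 4: x=3 → posterior Gamma(13, 12)
obs 5: x=3 → posterior Gamma(16, 13)

alpha=16, beta=13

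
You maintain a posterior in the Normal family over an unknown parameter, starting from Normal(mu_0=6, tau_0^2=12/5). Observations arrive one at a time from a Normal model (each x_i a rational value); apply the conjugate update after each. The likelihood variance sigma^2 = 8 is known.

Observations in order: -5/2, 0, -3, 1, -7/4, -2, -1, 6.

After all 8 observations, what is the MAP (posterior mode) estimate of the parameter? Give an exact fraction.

obs 1: x=-5/2 → posterior Normal(105/26, 24/13)
obs 2: x=0 → posterior Normal(105/32, 3/2)
obs 3: x=-3 → posterior Normal(87/38, 24/19)
obs 4: x=1 → posterior Normal(93/44, 12/11)
obs 5: x=-7/4 → posterior Normal(33/20, 24/25)
obs 6: x=-2 → posterior Normal(141/112, 6/7)
obs 7: x=-1 → posterior Normal(129/124, 24/31)
obs 8: x=6 → posterior Normal(201/136, 12/17)

201/136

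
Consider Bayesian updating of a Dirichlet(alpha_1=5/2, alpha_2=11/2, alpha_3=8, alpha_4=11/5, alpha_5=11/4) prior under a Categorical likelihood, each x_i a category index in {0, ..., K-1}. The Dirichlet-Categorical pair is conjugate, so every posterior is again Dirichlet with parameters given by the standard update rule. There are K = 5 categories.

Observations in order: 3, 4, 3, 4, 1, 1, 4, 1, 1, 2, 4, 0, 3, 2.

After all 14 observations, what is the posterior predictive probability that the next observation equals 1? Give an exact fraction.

190/699

obs 1: x=3 → posterior Dirichlet(5/2, 11/2, 8, 16/5, 11/4)
obs 2: x=4 → posterior Dirichlet(5/2, 11/2, 8, 16/5, 15/4)
obs 3: x=3 → posterior Dirichlet(5/2, 11/2, 8, 21/5, 15/4)
obs 4: x=4 → posterior Dirichlet(5/2, 11/2, 8, 21/5, 19/4)
obs 5: x=1 → posterior Dirichlet(5/2, 13/2, 8, 21/5, 19/4)
obs 6: x=1 → posterior Dirichlet(5/2, 15/2, 8, 21/5, 19/4)
obs 7: x=4 → posterior Dirichlet(5/2, 15/2, 8, 21/5, 23/4)
obs 8: x=1 → posterior Dirichlet(5/2, 17/2, 8, 21/5, 23/4)
obs 9: x=1 → posterior Dirichlet(5/2, 19/2, 8, 21/5, 23/4)
obs 10: x=2 → posterior Dirichlet(5/2, 19/2, 9, 21/5, 23/4)
obs 11: x=4 → posterior Dirichlet(5/2, 19/2, 9, 21/5, 27/4)
obs 12: x=0 → posterior Dirichlet(7/2, 19/2, 9, 21/5, 27/4)
obs 13: x=3 → posterior Dirichlet(7/2, 19/2, 9, 26/5, 27/4)
obs 14: x=2 → posterior Dirichlet(7/2, 19/2, 10, 26/5, 27/4)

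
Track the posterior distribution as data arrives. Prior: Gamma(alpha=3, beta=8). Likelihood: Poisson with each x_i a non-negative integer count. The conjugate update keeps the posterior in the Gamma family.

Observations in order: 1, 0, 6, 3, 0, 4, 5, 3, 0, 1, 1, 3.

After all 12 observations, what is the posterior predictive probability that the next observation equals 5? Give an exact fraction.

obs 1: x=1 → posterior Gamma(4, 9)
obs 2: x=0 → posterior Gamma(4, 10)
obs 3: x=6 → posterior Gamma(10, 11)
obs 4: x=3 → posterior Gamma(13, 12)
obs 5: x=0 → posterior Gamma(13, 13)
obs 6: x=4 → posterior Gamma(17, 14)
obs 7: x=5 → posterior Gamma(22, 15)
obs 8: x=3 → posterior Gamma(25, 16)
obs 9: x=0 → posterior Gamma(25, 17)
obs 10: x=1 → posterior Gamma(26, 18)
obs 11: x=1 → posterior Gamma(27, 19)
obs 12: x=3 → posterior Gamma(30, 20)

99591701659648000000000000000000000000000000/6317628162144566340032680723822794622364199567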